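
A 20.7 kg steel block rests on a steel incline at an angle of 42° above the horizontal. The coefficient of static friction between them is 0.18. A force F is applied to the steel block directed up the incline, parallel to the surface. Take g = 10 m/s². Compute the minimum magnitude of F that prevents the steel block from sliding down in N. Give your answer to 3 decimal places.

110.820 N

The normal force is N = mg cos 42° = 153.831 N. With F at its minimum the steel block is on the verge of sliding down, so static friction is at its maximum μ_s N = 0.18 × 153.831 = 27.690 N and acts up the slope.
Equilibrium along the incline: F + μ_s N = mg sin 42°, so F = 138.510 − 27.690 = 110.820 N.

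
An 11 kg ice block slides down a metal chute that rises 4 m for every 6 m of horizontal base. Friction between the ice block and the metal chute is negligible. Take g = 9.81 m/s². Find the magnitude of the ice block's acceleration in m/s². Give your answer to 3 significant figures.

5.44 m/s²

Resolving the weight along the incline: the component pulling the ice block down the slope is mg sin 33.69° = 11 × 9.81 × 0.5547 = 59.858 N, and the normal force is N = mg cos 33.69° = 11 × 9.81 × 0.8321 = 89.792 N.
With no friction the net force along the incline is 59.858 N, so a = g sin 33.69° = 59.858 / 11 = 5.4416 m/s².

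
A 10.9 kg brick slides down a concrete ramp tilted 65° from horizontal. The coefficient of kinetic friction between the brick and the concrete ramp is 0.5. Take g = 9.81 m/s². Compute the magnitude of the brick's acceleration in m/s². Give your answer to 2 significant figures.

6.8 m/s²

Resolving the weight along the incline: the component pulling the brick down the slope is mg sin 65° = 10.9 × 9.81 × 0.9063 = 96.910 N, and the normal force is N = mg cos 65° = 10.9 × 9.81 × 0.4226 = 45.188 N.
Kinetic friction acts up the slope with magnitude f = μN = 0.5 × 45.188 = 22.594 N.
Net force along the incline is 96.910 − 22.594 = 74.316 N, so a = 74.316 / 10.9 = 6.8180 m/s².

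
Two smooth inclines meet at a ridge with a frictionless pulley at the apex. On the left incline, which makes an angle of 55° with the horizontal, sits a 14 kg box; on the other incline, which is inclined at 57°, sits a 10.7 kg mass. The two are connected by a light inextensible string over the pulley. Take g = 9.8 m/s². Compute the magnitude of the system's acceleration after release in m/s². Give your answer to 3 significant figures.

0.990 m/s²

Resolve each weight along its own incline: the 14 kg mass has component 14 × 9.8 × sin 55° = 112.388 N down its slope, and the 10.7 kg mass has 10.7 × 9.8 × sin 57° = 87.943 N down its slope.
The 14 kg side's 112.388 N exceeds the other side's 87.943 N, so that mass slides down and the 10.7 kg mass slides up. Taking that direction as positive, Newton's second law for the whole system gives 112.388 − 87.943 = (14 + 10.7) a, so a = 24.445 / 24.7 = 0.9897 m/s².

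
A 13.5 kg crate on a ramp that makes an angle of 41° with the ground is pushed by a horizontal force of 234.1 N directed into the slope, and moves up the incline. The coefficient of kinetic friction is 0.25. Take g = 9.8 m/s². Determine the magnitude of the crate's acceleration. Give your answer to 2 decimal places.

The horizontal push has components F cos 41° = 234.1 × 0.7547 = 176.675 N up the incline and F sin 41° = 234.1 × 0.6561 = 153.593 N pressing into the surface.
The normal force is therefore N = mg cos 41° + F sin 41° = 99.847 + 153.593 = 253.440 N, and kinetic friction down the slope is μN = 0.25 × 253.440 = 63.360 N.
Along the incline: F cos 41° − mg sin 41° − μN = ma, so 176.675 − 86.802 − 63.360 = 13.5 a, giving a = 1.9639 m/s².

1.96 m/s²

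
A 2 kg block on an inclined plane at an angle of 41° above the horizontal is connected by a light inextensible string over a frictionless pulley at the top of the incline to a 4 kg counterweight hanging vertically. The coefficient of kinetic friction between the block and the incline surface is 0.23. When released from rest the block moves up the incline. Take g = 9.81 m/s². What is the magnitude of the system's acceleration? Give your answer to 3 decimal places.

3.827 m/s²

For the block on the incline: the weight component along the slope is m₁g sin 41° = 2 × 9.81 × 0.6561 = 12.873 N and the normal force is N = m₁g cos 41° = 14.807 N.
Kinetic friction opposes the block's motion up the incline: f = μN = 0.23 × 14.807 = 3.406 N acting down the slope.
Newton's second law for the block (up-slope positive): T − 12.873 − 3.406 = 2 a. For the hanging counterweight (downward positive): 4 × 9.81 − T = 4 a.
Adding the two equations eliminates T: 22.961 = 6 a, so a = 3.8268 m/s².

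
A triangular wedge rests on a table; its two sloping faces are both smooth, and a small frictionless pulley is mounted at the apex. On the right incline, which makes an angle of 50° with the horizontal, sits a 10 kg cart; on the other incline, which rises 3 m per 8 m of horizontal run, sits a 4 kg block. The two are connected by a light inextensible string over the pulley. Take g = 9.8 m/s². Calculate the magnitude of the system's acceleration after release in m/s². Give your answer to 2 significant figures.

4.4 m/s²

Resolve each weight along its own incline: the 10 kg mass has component 10 × 9.8 × sin 50° = 75.072 N down its slope, and the 4 kg mass has 4 × 9.8 × sin 20.56° = 13.764 N down its slope.
The 10 kg side's 75.072 N exceeds the other side's 13.764 N, so that mass slides down and the 4 kg mass slides up. Taking that direction as positive, Newton's second law for the whole system gives 75.072 − 13.764 = (10 + 4) a, so a = 61.308 / 14 = 4.3791 m/s².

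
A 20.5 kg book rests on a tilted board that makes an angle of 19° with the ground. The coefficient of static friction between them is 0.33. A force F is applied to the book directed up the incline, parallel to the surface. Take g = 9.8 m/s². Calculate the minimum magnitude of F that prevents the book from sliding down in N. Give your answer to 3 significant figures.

2.72 N

The normal force is N = mg cos 19° = 189.955 N. With F at its minimum the book is on the verge of sliding down, so static friction is at its maximum μ_s N = 0.33 × 189.955 = 62.685 N and acts up the slope.
Equilibrium along the incline: F + μ_s N = mg sin 19°, so F = 65.407 − 62.685 = 2.722 N.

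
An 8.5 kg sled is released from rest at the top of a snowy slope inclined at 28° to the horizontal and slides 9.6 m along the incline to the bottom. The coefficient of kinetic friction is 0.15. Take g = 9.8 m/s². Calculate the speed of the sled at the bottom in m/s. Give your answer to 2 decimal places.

The weight component along the incline is mg sin 28° = 39.107 N and the normal force is N = mg cos 28° = 73.550 N.
Friction up the slope is f = μN = 0.15 × 73.550 = 11.032 N, so the net downslope force is 39.107 − 11.032 = 28.075 N and a = 28.075 / 8.5 = 3.3029 m/s².
Starting from rest over a distance of 9.6 m, v² = 2aL = 2 × 3.3029 × 9.6 = 63.4157, so v = 7.9634 m/s.

7.96 m/s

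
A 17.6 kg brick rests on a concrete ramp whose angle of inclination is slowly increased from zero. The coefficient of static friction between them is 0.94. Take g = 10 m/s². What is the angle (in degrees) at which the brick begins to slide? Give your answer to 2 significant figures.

At the threshold of sliding, static friction is at its maximum μ_s N and exactly balances the weight component along the incline: mg sin θ = μ_s mg cos θ.
Hence tan θ = μ_s = 0.94, so θ = arctan(0.94) = 43.2285°.

43°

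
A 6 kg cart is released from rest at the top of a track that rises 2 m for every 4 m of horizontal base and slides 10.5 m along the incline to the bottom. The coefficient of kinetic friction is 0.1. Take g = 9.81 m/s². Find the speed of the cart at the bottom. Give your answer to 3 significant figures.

The weight component along the incline is mg sin 26.57° = 26.323 N and the normal force is N = mg cos 26.57° = 52.646 N.
Friction up the slope is f = μN = 0.1 × 52.646 = 5.265 N, so the net downslope force is 26.323 − 5.265 = 21.058 N and a = 21.058 / 6 = 3.5097 m/s².
Starting from rest over a distance of 10.5 m, v² = 2aL = 2 × 3.5097 × 10.5 = 73.7037, so v = 8.5851 m/s.

8.59 m/s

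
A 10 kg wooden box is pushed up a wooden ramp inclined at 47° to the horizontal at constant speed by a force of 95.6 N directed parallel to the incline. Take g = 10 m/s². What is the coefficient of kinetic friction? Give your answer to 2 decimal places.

0.33

At constant speed ΣF = 0 along the incline. The applied 95.6 N acts up the slope; the weight component mg sin 47° = 73.135 N and kinetic friction μN both act down the slope.
So 95.6 = 73.135 + μ × 68.200, giving μ = (95.6 − 73.135) / 68.200 = 0.3294.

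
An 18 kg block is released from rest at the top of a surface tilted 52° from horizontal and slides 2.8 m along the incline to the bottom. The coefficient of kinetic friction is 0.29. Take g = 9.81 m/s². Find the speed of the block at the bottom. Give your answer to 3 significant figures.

5.79 m/s

The weight component along the incline is mg sin 52° = 139.147 N and the normal force is N = mg cos 52° = 108.714 N.
Friction up the slope is f = μN = 0.29 × 108.714 = 31.527 N, so the net downslope force is 139.147 − 31.527 = 107.620 N and a = 107.620 / 18 = 5.9789 m/s².
Starting from rest over a distance of 2.8 m, v² = 2aL = 2 × 5.9789 × 2.8 = 33.4818, so v = 5.7863 m/s.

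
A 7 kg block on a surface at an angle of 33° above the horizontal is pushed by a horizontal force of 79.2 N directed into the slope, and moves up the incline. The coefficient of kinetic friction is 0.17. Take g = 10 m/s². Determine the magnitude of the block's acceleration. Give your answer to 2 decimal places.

The horizontal push has components F cos 33° = 79.2 × 0.8387 = 66.425 N up the incline and F sin 33° = 79.2 × 0.5446 = 43.132 N pressing into the surface.
The normal force is therefore N = mg cos 33° + F sin 33° = 58.709 + 43.132 = 101.841 N, and kinetic friction down the slope is μN = 0.17 × 101.841 = 17.313 N.
Along the incline: F cos 33° − mg sin 33° − μN = ma, so 66.425 − 38.122 − 17.313 = 7 a, giving a = 1.5700 m/s².

1.57 m/s²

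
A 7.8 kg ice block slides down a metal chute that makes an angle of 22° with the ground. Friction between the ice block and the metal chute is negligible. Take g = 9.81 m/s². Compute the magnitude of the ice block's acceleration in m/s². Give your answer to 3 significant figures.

3.67 m/s²

Resolving the weight along the incline: the component pulling the ice block down the slope is mg sin 22° = 7.8 × 9.81 × 0.3746 = 28.664 N, and the normal force is N = mg cos 22° = 7.8 × 9.81 × 0.9272 = 70.947 N.
With no friction the net force along the incline is 28.664 N, so a = g sin 22° = 28.664 / 7.8 = 3.6749 m/s².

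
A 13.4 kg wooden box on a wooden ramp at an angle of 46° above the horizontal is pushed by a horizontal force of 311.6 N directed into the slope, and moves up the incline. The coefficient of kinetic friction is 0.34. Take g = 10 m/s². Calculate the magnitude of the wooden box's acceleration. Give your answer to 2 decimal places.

0.91 m/s²

The horizontal push has components F cos 46° = 311.6 × 0.6947 = 216.469 N up the incline and F sin 46° = 311.6 × 0.7193 = 224.134 N pressing into the surface.
The normal force is therefore N = mg cos 46° + F sin 46° = 93.090 + 224.134 = 317.224 N, and kinetic friction down the slope is μN = 0.34 × 317.224 = 107.856 N.
Along the incline: F cos 46° − mg sin 46° − μN = ma, so 216.469 − 96.386 − 107.856 = 13.4 a, giving a = 0.9125 m/s².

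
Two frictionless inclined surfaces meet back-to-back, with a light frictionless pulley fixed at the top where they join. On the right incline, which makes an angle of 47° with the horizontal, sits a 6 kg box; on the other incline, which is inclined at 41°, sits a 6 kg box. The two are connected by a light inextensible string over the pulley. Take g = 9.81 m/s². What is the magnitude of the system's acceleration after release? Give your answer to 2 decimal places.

Resolve each weight along its own incline: the 6 kg mass has component 6 × 9.81 × sin 47° = 43.047 N down its slope, and the 6 kg mass has 6 × 9.81 × sin 41° = 38.616 N down its slope.
The 6 kg side's 43.047 N exceeds the other side's 38.616 N, so that mass slides down and the 6 kg mass slides up. Taking that direction as positive, Newton's second law for the whole system gives 43.047 − 38.616 = (6 + 6) a, so a = 4.431 / 12 = 0.3693 m/s².

0.37 m/s²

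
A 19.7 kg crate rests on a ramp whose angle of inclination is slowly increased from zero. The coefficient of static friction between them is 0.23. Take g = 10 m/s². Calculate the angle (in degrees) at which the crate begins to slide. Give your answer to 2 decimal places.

At the threshold of sliding, static friction is at its maximum μ_s N and exactly balances the weight component along the incline: mg sin θ = μ_s mg cos θ.
Hence tan θ = μ_s = 0.23, so θ = arctan(0.23) = 12.9528°.

12.95°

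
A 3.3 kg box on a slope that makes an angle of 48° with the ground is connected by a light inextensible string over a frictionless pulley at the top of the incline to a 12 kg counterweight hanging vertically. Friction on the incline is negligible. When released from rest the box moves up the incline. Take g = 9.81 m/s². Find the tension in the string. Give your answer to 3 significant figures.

For the box on the incline: the weight component along the slope is m₁g sin 48° = 3.3 × 9.81 × 0.7431 = 24.056 N and the normal force is N = m₁g cos 48° = 21.662 N.
Newton's second law for the box (up-slope positive): T − 24.056 = 3.3 a. For the hanging counterweight (downward positive): 12 × 9.81 − T = 12 a.
Adding the two equations eliminates T: 93.664 = 15.3 a, so a = 6.1218 m/s².
Then from the hanging counterweight's equation, T = 12 × (9.81 − 6.1218) = 44.258 N.

44.3 N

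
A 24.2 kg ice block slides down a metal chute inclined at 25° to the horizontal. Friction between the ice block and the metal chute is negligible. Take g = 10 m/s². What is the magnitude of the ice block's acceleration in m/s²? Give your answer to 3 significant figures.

Resolving the weight along the incline: the component pulling the ice block down the slope is mg sin 25° = 24.2 × 10 × 0.4226 = 102.269 N, and the normal force is N = mg cos 25° = 24.2 × 10 × 0.9063 = 219.325 N.
With no friction the net force along the incline is 102.269 N, so a = g sin 25° = 102.269 / 24.2 = 4.2260 m/s².

4.23 m/s²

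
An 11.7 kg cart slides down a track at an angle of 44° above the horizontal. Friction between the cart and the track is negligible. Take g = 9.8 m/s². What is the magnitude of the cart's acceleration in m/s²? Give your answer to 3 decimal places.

Resolving the weight along the incline: the component pulling the cart down the slope is mg sin 44° = 11.7 × 9.8 × 0.6947 = 79.654 N, and the normal force is N = mg cos 44° = 11.7 × 9.8 × 0.7193 = 82.475 N.
With no friction the net force along the incline is 79.654 N, so a = g sin 44° = 79.654 / 11.7 = 6.8080 m/s².

6.808 m/s²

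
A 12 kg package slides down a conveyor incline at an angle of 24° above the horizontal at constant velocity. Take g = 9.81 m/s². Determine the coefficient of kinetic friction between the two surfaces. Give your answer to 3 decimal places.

At constant velocity the net force along the incline is zero: mg sin 24° = μ mg cos 24°.
So μ = tan 24° = 0.4067 / 0.9135 = 0.4452.

0.445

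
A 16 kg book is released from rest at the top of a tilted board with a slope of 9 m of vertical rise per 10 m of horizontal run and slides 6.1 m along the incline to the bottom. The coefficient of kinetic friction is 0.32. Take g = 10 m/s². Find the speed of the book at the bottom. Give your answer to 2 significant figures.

The weight component along the incline is mg sin 41.99° = 107.034 N and the normal force is N = mg cos 41.99° = 118.927 N.
Friction up the slope is f = μN = 0.32 × 118.927 = 38.057 N, so the net downslope force is 107.034 − 38.057 = 68.977 N and a = 68.977 / 16 = 4.3111 m/s².
Starting from rest over a distance of 6.1 m, v² = 2aL = 2 × 4.3111 × 6.1 = 52.5954, so v = 7.2523 m/s.

7.3 m/s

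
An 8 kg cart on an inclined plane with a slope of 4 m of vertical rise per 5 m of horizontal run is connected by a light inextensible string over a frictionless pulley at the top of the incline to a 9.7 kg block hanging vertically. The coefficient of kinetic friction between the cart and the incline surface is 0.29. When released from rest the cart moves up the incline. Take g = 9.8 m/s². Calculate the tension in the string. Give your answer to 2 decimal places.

79.53 N

For the cart on the incline: the weight component along the slope is m₁g sin 38.66° = 8 × 9.8 × 0.6247 = 48.976 N and the normal force is N = m₁g cos 38.66° = 61.220 N.
Kinetic friction opposes the cart's motion up the incline: f = μN = 0.29 × 61.220 = 17.754 N acting down the slope.
Newton's second law for the cart (up-slope positive): T − 48.976 − 17.754 = 8 a. For the hanging block (downward positive): 9.7 × 9.8 − T = 9.7 a.
Adding the two equations eliminates T: 28.330 = 17.7 a, so a = 1.6006 m/s².
Then from the hanging block's equation, T = 9.7 × (9.8 − 1.6006) = 79.534 N.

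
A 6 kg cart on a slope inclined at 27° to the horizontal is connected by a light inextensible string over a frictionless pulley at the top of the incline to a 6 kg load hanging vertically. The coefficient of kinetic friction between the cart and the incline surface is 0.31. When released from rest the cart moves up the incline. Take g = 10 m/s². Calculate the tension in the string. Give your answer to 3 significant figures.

For the cart on the incline: the weight component along the slope is m₁g sin 27° = 6 × 10 × 0.4540 = 27.240 N and the normal force is N = m₁g cos 27° = 53.460 N.
Kinetic friction opposes the cart's motion up the incline: f = μN = 0.31 × 53.460 = 16.573 N acting down the slope.
Newton's second law for the cart (up-slope positive): T − 27.240 − 16.573 = 6 a. For the hanging load (downward positive): 6 × 10 − T = 6 a.
Adding the two equations eliminates T: 16.187 = 12 a, so a = 1.3489 m/s².
Then from the hanging load's equation, T = 6 × (10 − 1.3489) = 51.907 N.

51.9 N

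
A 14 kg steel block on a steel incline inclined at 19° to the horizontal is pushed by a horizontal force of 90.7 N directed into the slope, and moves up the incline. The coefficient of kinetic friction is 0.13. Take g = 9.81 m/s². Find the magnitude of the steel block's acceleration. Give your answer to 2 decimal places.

1.45 m/s²

The horizontal push has components F cos 19° = 90.7 × 0.9455 = 85.757 N up the incline and F sin 19° = 90.7 × 0.3256 = 29.532 N pressing into the surface.
The normal force is therefore N = mg cos 19° + F sin 19° = 129.855 + 29.532 = 159.387 N, and kinetic friction down the slope is μN = 0.13 × 159.387 = 20.720 N.
Along the incline: F cos 19° − mg sin 19° − μN = ma, so 85.757 − 44.718 − 20.720 = 14 a, giving a = 1.4514 m/s².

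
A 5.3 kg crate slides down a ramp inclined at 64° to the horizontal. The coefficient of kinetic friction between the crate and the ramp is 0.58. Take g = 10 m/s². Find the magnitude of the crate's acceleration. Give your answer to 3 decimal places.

6.445 m/s²

Resolving the weight along the incline: the component pulling the crate down the slope is mg sin 64° = 5.3 × 10 × 0.8988 = 47.636 N, and the normal force is N = mg cos 64° = 5.3 × 10 × 0.4384 = 23.235 N.
Kinetic friction acts up the slope with magnitude f = μN = 0.58 × 23.235 = 13.476 N.
Net force along the incline is 47.636 − 13.476 = 34.160 N, so a = 34.160 / 5.3 = 6.4453 m/s².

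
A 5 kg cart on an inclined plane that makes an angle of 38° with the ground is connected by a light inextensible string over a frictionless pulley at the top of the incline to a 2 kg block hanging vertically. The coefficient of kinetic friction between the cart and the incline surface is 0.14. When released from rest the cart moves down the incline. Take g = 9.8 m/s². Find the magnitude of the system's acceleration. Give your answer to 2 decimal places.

For the cart on the incline: the weight component along the slope is m₁g sin 38° = 5 × 9.8 × 0.6157 = 30.169 N and the normal force is N = m₁g cos 38° = 38.613 N.
Kinetic friction opposes the cart's motion down the incline: f = μN = 0.14 × 38.613 = 5.406 N acting up the slope.
Newton's second law for the cart (down-slope positive): 30.169 − 5.406 − T = 5 a. For the hanging block (upward positive): T − 2 × 9.8 = 2 a.
Adding the two equations eliminates T: 5.163 = 7 a, so a = 0.7376 m/s².

0.74 m/s²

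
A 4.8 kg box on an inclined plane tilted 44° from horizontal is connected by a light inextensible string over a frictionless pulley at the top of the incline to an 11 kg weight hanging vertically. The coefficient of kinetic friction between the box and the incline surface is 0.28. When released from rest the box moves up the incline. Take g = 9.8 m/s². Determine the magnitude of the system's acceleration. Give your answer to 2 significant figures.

For the box on the incline: the weight component along the slope is m₁g sin 44° = 4.8 × 9.8 × 0.6947 = 32.679 N and the normal force is N = m₁g cos 44° = 33.838 N.
Kinetic friction opposes the box's motion up the incline: f = μN = 0.28 × 33.838 = 9.475 N acting down the slope.
Newton's second law for the box (up-slope positive): T − 32.679 − 9.475 = 4.8 a. For the hanging weight (downward positive): 11 × 9.8 − T = 11 a.
Adding the two equations eliminates T: 65.646 = 15.8 a, so a = 4.1548 m/s².

4.2 m/s²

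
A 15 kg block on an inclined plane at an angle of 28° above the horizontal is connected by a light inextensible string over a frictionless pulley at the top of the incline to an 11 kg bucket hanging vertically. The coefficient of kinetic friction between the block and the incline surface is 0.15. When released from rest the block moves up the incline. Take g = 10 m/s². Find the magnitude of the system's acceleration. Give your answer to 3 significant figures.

For the block on the incline: the weight component along the slope is m₁g sin 28° = 15 × 10 × 0.4695 = 70.425 N and the normal force is N = m₁g cos 28° = 132.442 N.
Kinetic friction opposes the block's motion up the incline: f = μN = 0.15 × 132.442 = 19.866 N acting down the slope.
Newton's second law for the block (up-slope positive): T − 70.425 − 19.866 = 15 a. For the hanging bucket (downward positive): 11 × 10 − T = 11 a.
Adding the two equations eliminates T: 19.709 = 26 a, so a = 0.7580 m/s².

0.758 m/s²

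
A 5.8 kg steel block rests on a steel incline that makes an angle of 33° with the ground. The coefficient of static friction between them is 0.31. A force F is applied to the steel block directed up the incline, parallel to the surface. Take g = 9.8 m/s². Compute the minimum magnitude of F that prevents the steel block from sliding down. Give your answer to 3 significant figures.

16.2 N

The normal force is N = mg cos 33° = 47.670 N. With F at its minimum the steel block is on the verge of sliding down, so static friction is at its maximum μ_s N = 0.31 × 47.670 = 14.778 N and acts up the slope.
Equilibrium along the incline: F + μ_s N = mg sin 33°, so F = 30.957 − 14.778 = 16.179 N.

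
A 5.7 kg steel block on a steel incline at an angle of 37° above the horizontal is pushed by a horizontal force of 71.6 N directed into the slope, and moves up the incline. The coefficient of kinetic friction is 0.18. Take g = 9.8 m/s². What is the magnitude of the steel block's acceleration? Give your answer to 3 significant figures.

1.36 m/s²

The horizontal push has components F cos 37° = 71.6 × 0.7986 = 57.180 N up the incline and F sin 37° = 71.6 × 0.6018 = 43.089 N pressing into the surface.
The normal force is therefore N = mg cos 37° + F sin 37° = 44.610 + 43.089 = 87.699 N, and kinetic friction down the slope is μN = 0.18 × 87.699 = 15.786 N.
Along the incline: F cos 37° − mg sin 37° − μN = ma, so 57.180 − 33.617 − 15.786 = 5.7 a, giving a = 1.3644 m/s².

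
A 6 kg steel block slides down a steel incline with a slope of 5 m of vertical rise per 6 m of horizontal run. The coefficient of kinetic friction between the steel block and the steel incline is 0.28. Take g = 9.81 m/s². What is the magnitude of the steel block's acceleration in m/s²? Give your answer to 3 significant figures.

4.17 m/s²

Resolving the weight along the incline: the component pulling the steel block down the slope is mg sin 39.81° = 6 × 9.81 × 0.6402 = 37.682 N, and the normal force is N = mg cos 39.81° = 6 × 9.81 × 0.7682 = 45.216 N.
Kinetic friction acts up the slope with magnitude f = μN = 0.28 × 45.216 = 12.660 N.
Net force along the incline is 37.682 − 12.660 = 25.022 N, so a = 25.022 / 6 = 4.1703 m/s².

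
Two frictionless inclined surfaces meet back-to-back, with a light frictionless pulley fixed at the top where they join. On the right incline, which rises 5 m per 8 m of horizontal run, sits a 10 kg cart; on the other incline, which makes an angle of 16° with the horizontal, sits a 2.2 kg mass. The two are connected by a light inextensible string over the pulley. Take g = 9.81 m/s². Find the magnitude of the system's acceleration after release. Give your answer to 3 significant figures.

3.77 m/s²

Resolve each weight along its own incline: the 10 kg mass has component 10 × 9.81 × sin 32.01° = 51.993 N down its slope, and the 2.2 kg mass has 2.2 × 9.81 × sin 16° = 5.949 N down its slope.
The 10 kg side's 51.993 N exceeds the other side's 5.949 N, so that mass slides down and the 2.2 kg mass slides up. Taking that direction as positive, Newton's second law for the whole system gives 51.993 − 5.949 = (10 + 2.2) a, so a = 46.044 / 12.2 = 3.7741 m/s².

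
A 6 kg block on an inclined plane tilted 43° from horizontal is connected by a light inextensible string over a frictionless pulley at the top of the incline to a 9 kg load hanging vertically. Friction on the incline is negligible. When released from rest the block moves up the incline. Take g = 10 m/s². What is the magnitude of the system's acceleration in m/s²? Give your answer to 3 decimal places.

For the block on the incline: the weight component along the slope is m₁g sin 43° = 6 × 10 × 0.6820 = 40.920 N and the normal force is N = m₁g cos 43° = 43.881 N.
Newton's second law for the block (up-slope positive): T − 40.920 = 6 a. For the hanging load (downward positive): 9 × 10 − T = 9 a.
Adding the two equations eliminates T: 49.080 = 15 a, so a = 3.2720 m/s².

3.272 m/s²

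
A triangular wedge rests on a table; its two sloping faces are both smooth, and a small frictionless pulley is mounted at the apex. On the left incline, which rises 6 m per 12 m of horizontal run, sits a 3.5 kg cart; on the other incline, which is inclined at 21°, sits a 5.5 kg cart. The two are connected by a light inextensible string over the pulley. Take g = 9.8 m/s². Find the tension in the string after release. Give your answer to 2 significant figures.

Resolve each weight along its own incline: the 3.5 kg mass has component 3.5 × 9.8 × sin 26.57° = 15.339 N down its slope, and the 5.5 kg mass has 5.5 × 9.8 × sin 21° = 19.316 N down its slope.
The 5.5 kg side's 19.316 N exceeds the other side's 15.339 N, so that mass slides down and the 3.5 kg mass slides up. Taking that direction as positive, Newton's second law for the whole system gives 19.316 − 15.339 = (3.5 + 5.5) a, so a = 3.977 / 9 = 0.4419 m/s².
For the 3.5 kg mass (up-slope positive): T − 15.339 = 3.5 × 0.4419, so T = 16.886 N.

17 N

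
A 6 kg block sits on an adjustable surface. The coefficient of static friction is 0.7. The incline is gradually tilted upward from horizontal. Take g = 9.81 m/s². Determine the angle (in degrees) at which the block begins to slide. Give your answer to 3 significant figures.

At the threshold of sliding, static friction is at its maximum μ_s N and exactly balances the weight component along the incline: mg sin θ = μ_s mg cos θ.
Hence tan θ = μ_s = 0.7, so θ = arctan(0.7) = 34.9920°.

35.0°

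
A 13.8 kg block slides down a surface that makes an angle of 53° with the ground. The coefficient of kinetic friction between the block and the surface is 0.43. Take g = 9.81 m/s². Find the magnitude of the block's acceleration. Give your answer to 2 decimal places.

Resolving the weight along the incline: the component pulling the block down the slope is mg sin 53° = 13.8 × 9.81 × 0.7986 = 108.113 N, and the normal force is N = mg cos 53° = 13.8 × 9.81 × 0.6018 = 81.470 N.
Kinetic friction acts up the slope with magnitude f = μN = 0.43 × 81.470 = 35.032 N.
Net force along the incline is 108.113 − 35.032 = 73.081 N, so a = 73.081 / 13.8 = 5.2957 m/s².

5.30 m/s²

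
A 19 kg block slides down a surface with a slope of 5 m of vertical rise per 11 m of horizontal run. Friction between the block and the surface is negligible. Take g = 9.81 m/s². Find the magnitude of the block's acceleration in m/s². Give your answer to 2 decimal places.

Resolving the weight along the incline: the component pulling the block down the slope is mg sin 24.44° = 19 × 9.81 × 0.4138 = 77.128 N, and the normal force is N = mg cos 24.44° = 19 × 9.81 × 0.9104 = 169.689 N.
With no friction the net force along the incline is 77.128 N, so a = g sin 24.44° = 77.128 / 19 = 4.0594 m/s².

4.06 m/s²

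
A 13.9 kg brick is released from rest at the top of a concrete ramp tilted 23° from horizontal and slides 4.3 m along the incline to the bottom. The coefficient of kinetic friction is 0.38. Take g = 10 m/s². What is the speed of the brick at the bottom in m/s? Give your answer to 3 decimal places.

1.876 m/s

The weight component along the incline is mg sin 23° = 54.312 N and the normal force is N = mg cos 23° = 127.950 N.
Friction up the slope is f = μN = 0.38 × 127.950 = 48.621 N, so the net downslope force is 54.312 − 48.621 = 5.691 N and a = 5.691 / 13.9 = 0.4094 m/s².
Starting from rest over a distance of 4.3 m, v² = 2aL = 2 × 0.4094 × 4.3 = 3.5208, so v = 1.8764 m/s.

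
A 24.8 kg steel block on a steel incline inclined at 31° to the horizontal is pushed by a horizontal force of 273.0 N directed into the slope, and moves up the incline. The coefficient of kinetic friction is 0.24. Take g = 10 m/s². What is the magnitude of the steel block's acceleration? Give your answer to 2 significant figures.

The horizontal push has components F cos 31° = 273.0 × 0.8572 = 234.016 N up the incline and F sin 31° = 273.0 × 0.5150 = 140.595 N pressing into the surface.
The normal force is therefore N = mg cos 31° + F sin 31° = 212.586 + 140.595 = 353.181 N, and kinetic friction down the slope is μN = 0.24 × 353.181 = 84.763 N.
Along the incline: F cos 31° − mg sin 31° − μN = ma, so 234.016 − 127.720 − 84.763 = 24.8 a, giving a = 0.8683 m/s².

0.87 m/s²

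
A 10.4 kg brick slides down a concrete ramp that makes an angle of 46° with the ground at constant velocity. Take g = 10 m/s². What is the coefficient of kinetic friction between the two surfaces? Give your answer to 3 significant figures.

At constant velocity the net force along the incline is zero: mg sin 46° = μ mg cos 46°.
So μ = tan 46° = 0.7193 / 0.6947 = 1.0354.

1.04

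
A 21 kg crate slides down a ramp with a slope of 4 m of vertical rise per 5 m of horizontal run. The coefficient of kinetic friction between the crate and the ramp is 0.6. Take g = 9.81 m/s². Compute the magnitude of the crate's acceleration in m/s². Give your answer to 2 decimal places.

Resolving the weight along the incline: the component pulling the crate down the slope is mg sin 38.66° = 21 × 9.81 × 0.6247 = 128.694 N, and the normal force is N = mg cos 38.66° = 21 × 9.81 × 0.7809 = 160.873 N.
Kinetic friction acts up the slope with magnitude f = μN = 0.6 × 160.873 = 96.524 N.
Net force along the incline is 128.694 − 96.524 = 32.170 N, so a = 32.170 / 21 = 1.5319 m/s².

1.53 m/s²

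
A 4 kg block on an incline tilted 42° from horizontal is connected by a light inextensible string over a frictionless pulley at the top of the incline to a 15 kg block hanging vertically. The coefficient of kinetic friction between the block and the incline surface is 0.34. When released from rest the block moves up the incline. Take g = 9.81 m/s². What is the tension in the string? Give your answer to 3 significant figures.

For the block on the incline: the weight component along the slope is m₁g sin 42° = 4 × 9.81 × 0.6691 = 26.255 N and the normal force is N = m₁g cos 42° = 29.161 N.
Kinetic friction opposes the block's motion up the incline: f = μN = 0.34 × 29.161 = 9.915 N acting down the slope.
Newton's second law for the block (up-slope positive): T − 26.255 − 9.915 = 4 a. For the hanging block (downward positive): 15 × 9.81 − T = 15 a.
Adding the two equations eliminates T: 110.980 = 19 a, so a = 5.8411 m/s².
Then from the hanging block's equation, T = 15 × (9.81 − 5.8411) = 59.534 N.

59.5 N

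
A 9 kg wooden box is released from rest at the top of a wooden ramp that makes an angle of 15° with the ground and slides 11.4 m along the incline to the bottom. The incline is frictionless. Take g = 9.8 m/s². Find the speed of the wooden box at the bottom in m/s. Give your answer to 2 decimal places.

7.60 m/s

The weight component along the incline is mg sin 15° = 22.828 N and the normal force is N = mg cos 15° = 85.195 N.
With no friction, a = g sin 15° = 2.5364 m/s².
Starting from rest over a distance of 11.4 m, v² = 2aL = 2 × 2.5364 × 11.4 = 57.8299, so v = 7.6046 m/s.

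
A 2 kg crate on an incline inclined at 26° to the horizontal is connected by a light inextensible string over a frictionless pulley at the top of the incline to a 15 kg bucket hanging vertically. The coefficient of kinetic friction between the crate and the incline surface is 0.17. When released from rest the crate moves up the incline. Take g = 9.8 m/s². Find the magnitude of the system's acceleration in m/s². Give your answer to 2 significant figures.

For the crate on the incline: the weight component along the slope is m₁g sin 26° = 2 × 9.8 × 0.4384 = 8.593 N and the normal force is N = m₁g cos 26° = 17.616 N.
Kinetic friction opposes the crate's motion up the incline: f = μN = 0.17 × 17.616 = 2.995 N acting down the slope.
Newton's second law for the crate (up-slope positive): T − 8.593 − 2.995 = 2 a. For the hanging bucket (downward positive): 15 × 9.8 − T = 15 a.
Adding the two equations eliminates T: 135.412 = 17 a, so a = 7.9654 m/s².

8.0 m/s²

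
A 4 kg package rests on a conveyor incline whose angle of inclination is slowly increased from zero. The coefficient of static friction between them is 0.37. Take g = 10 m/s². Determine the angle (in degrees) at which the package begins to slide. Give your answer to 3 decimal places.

At the threshold of sliding, static friction is at its maximum μ_s N and exactly balances the weight component along the incline: mg sin θ = μ_s mg cos θ.
Hence tan θ = μ_s = 0.37, so θ = arctan(0.37) = 20.3045°.

20.304°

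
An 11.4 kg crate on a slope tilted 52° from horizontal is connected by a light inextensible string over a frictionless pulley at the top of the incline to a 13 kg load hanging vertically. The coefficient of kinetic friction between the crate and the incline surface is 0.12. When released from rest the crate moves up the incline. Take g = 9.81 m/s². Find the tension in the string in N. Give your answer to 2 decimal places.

110.94 N

For the crate on the incline: the weight component along the slope is m₁g sin 52° = 11.4 × 9.81 × 0.7880 = 88.125 N and the normal force is N = m₁g cos 52° = 68.852 N.
Kinetic friction opposes the crate's motion up the incline: f = μN = 0.12 × 68.852 = 8.262 N acting down the slope.
Newton's second law for the crate (up-slope positive): T − 88.125 − 8.262 = 11.4 a. For the hanging load (downward positive): 13 × 9.81 − T = 13 a.
Adding the two equations eliminates T: 31.143 = 24.4 a, so a = 1.2764 m/s².
Then from the hanging load's equation, T = 13 × (9.81 − 1.2764) = 110.937 N.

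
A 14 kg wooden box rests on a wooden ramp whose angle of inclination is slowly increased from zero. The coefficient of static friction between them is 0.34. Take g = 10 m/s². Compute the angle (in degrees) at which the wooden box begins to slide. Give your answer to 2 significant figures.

At the threshold of sliding, static friction is at its maximum μ_s N and exactly balances the weight component along the incline: mg sin θ = μ_s mg cos θ.
Hence tan θ = μ_s = 0.34, so θ = arctan(0.34) = 18.7780°.

19°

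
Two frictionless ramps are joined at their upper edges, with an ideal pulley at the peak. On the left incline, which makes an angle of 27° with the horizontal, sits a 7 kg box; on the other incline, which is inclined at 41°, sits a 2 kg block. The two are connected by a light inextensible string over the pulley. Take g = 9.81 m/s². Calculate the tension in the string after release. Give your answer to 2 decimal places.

Resolve each weight along its own incline: the 7 kg mass has component 7 × 9.81 × sin 27° = 31.176 N down its slope, and the 2 kg mass has 2 × 9.81 × sin 41° = 12.872 N down its slope.
The 7 kg side's 31.176 N exceeds the other side's 12.872 N, so that mass slides down and the 2 kg mass slides up. Taking that direction as positive, Newton's second law for the whole system gives 31.176 − 12.872 = (7 + 2) a, so a = 18.304 / 9 = 2.0338 m/s².
For the 2 kg mass (up-slope positive): T − 12.872 = 2 × 2.0338, so T = 16.940 N.

16.94 N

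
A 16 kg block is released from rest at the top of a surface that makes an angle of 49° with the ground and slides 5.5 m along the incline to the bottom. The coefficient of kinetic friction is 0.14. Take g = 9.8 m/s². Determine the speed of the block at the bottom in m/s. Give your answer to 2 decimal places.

The weight component along the incline is mg sin 49° = 118.338 N and the normal force is N = mg cos 49° = 102.870 N.
Friction up the slope is f = μN = 0.14 × 102.870 = 14.402 N, so the net downslope force is 118.338 − 14.402 = 103.936 N and a = 103.936 / 16 = 6.4960 m/s².
Starting from rest over a distance of 5.5 m, v² = 2aL = 2 × 6.4960 × 5.5 = 71.4560, so v = 8.4532 m/s.

8.45 m/s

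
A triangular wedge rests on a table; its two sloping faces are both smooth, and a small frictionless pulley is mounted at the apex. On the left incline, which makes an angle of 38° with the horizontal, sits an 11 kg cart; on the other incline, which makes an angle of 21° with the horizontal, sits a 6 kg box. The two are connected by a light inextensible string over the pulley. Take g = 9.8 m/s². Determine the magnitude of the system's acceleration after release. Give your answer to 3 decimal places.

2.664 m/s²

Resolve each weight along its own incline: the 11 kg mass has component 11 × 9.8 × sin 38° = 66.368 N down its slope, and the 6 kg mass has 6 × 9.8 × sin 21° = 21.072 N down its slope.
The 11 kg side's 66.368 N exceeds the other side's 21.072 N, so that mass slides down and the 6 kg mass slides up. Taking that direction as positive, Newton's second law for the whole system gives 66.368 − 21.072 = (11 + 6) a, so a = 45.296 / 17 = 2.6645 m/s².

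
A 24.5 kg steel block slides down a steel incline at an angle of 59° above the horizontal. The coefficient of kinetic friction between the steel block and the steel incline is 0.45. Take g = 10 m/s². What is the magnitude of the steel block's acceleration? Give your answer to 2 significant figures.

Resolving the weight along the incline: the component pulling the steel block down the slope is mg sin 59° = 24.5 × 10 × 0.8572 = 210.014 N, and the normal force is N = mg cos 59° = 24.5 × 10 × 0.5150 = 126.175 N.
Kinetic friction acts up the slope with magnitude f = μN = 0.45 × 126.175 = 56.779 N.
Net force along the incline is 210.014 − 56.779 = 153.235 N, so a = 153.235 / 24.5 = 6.2545 m/s².

6.3 m/s²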